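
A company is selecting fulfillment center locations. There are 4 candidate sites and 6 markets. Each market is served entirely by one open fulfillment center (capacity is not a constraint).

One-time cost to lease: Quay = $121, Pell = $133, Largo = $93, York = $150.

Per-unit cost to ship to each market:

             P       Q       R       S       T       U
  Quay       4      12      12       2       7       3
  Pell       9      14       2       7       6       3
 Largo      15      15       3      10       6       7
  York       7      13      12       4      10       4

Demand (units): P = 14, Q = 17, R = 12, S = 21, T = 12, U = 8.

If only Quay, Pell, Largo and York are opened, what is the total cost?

Total cost: 919

Each market is assigned to its cheapest site among the open ones.
{Quay, Pell, Largo, York}: P→Quay 4·14=56, Q→Quay 12·17=204, R→Pell 2·12=24, S→Quay 2·21=42, T→Pell 6·12=72, U→Quay 3·8=24. Service 422; fixed 497; total 919.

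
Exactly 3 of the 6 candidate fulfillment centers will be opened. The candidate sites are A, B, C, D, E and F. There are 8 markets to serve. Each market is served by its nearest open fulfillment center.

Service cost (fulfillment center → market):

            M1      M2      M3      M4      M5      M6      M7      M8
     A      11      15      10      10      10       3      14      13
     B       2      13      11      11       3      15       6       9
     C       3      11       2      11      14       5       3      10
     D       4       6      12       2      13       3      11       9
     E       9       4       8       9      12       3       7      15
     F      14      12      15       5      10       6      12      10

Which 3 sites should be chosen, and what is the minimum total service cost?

With exactly 3 open, each market uses its cheapest among the chosen.
{B, C, D}: M1→B 2, M2→D 6, M3→C 2, M4→D 2, M5→B 3, M6→D 3, M7→C 3, M8→B 9. Service cost 30.
{B, C, E}: service cost 35
{B, D, E}: service cost 37
Among all 20 size-3 choices, {B, C, D} is lowest.

Choose B, C and D; total service cost 30.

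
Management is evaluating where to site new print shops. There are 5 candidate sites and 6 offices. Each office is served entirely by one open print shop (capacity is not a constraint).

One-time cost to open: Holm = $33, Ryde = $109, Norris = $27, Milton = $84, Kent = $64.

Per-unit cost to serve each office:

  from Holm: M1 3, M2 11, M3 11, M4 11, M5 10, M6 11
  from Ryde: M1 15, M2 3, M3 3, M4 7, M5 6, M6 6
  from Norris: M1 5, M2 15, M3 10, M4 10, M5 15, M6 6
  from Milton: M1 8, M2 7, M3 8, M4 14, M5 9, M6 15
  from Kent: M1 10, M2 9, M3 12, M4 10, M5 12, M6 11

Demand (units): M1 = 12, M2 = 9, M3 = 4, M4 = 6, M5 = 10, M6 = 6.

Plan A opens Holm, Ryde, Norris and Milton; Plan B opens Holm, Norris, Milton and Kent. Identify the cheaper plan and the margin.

Plan A is cheaper by 59.

Plan A: {Holm, Ryde, Norris, Milton}: M1→Holm 3·12=36, M2→Ryde 3·9=27, M3→Ryde 3·4=12, M4→Ryde 7·6=42, M5→Ryde 6·10=60, M6→Ryde 6·6=36. Service 213; fixed 253; total 466.
Plan B: {Holm, Norris, Milton, Kent}: M1→Holm 3·12=36, M2→Milton 7·9=63, M3→Milton 8·4=32, M4→Norris 10·6=60, M5→Milton 9·10=90, M6→Norris 6·6=36. Service 317; fixed 208; total 525.
Difference: |466 − 525| = 59.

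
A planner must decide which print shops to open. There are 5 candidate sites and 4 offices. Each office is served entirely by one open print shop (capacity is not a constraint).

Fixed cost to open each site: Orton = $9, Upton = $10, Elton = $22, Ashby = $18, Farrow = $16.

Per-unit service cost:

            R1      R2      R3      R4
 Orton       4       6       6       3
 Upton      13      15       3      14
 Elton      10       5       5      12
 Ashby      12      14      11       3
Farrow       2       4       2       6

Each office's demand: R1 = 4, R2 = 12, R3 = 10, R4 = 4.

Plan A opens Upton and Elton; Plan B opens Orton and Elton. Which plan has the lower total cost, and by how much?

Plan A: {Upton, Elton}: R1→Elton 10·4=40, R2→Elton 5·12=60, R3→Upton 3·10=30, R4→Elton 12·4=48. Service 178; fixed 32; total 210.
Plan B: {Orton, Elton}: R1→Orton 4·4=16, R2→Elton 5·12=60, R3→Elton 5·10=50, R4→Orton 3·4=12. Service 138; fixed 31; total 169.
Difference: |210 − 169| = 41.

Plan B is cheaper by 41.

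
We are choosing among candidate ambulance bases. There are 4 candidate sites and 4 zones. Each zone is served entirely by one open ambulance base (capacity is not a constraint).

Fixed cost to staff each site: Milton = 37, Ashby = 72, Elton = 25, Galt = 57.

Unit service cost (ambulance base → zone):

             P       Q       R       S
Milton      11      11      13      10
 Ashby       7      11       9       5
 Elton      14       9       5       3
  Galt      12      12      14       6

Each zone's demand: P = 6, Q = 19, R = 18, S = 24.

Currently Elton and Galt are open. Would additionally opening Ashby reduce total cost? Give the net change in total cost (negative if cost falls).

No — net change +42 (cost rises by 42).

Current service cost with {Elton, Galt}: 405.
Adding Ashby: each zone re-picks its cheapest; new service cost 375, saving 30.
Extra fixed cost: 72. Net change = 72 − 30 = 42.
(Totals: 487 → 529.)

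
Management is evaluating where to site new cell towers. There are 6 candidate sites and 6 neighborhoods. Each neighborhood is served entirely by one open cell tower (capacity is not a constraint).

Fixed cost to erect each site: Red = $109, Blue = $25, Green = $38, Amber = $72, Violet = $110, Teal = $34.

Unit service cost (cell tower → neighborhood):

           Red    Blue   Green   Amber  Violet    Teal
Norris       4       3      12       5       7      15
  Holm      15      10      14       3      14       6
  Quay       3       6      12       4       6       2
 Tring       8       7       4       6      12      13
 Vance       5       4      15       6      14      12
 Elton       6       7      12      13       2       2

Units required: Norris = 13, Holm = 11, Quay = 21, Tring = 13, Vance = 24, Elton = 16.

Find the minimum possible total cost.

Minimum total cost: 424

For any fixed open set, each neighborhood goes to its cheapest open site; total = fixed + service.
{Blue, Green, Teal}: Norris→Blue 3·13=39, Holm→Teal 6·11=66, Quay→Teal 2·21=42, Tring→Green 4·13=52, Vance→Blue 4·24=96, Elton→Teal 2·16=32. Service 327; fixed 97; total 424.
{Blue, Teal}: service 366 + fixed 59 = 425
{Blue, Amber, Teal}: service 320 + fixed 131 = 451
{Red, Blue, Green, Amber, Violet, Teal}: Norris→Blue 3·13=39, Holm→Amber 3·11=33, Quay→Teal 2·21=42, Tring→Green 4·13=52, Vance→Blue 4·24=96, Elton→Violet 2·16=32. Service 294; fixed 388; total 682.
No other subset beats 424.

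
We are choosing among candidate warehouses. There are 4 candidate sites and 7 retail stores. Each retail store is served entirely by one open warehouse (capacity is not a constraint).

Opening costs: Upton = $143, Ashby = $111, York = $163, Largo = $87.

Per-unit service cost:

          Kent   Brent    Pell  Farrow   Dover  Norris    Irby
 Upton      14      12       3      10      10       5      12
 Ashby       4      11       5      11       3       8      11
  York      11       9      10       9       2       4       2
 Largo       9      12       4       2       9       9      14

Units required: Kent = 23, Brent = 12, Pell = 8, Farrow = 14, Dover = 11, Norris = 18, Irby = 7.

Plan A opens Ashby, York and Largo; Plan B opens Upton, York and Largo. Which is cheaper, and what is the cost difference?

Plan A: {Ashby, York, Largo}: Kent→Ashby 4·23=92, Brent→York 9·12=108, Pell→Largo 4·8=32, Farrow→Largo 2·14=28, Dover→York 2·11=22, Norris→York 4·18=72, Irby→York 2·7=14. Service 368; fixed 361; total 729.
Plan B: {Upton, York, Largo}: Kent→Largo 9·23=207, Brent→York 9·12=108, Pell→Upton 3·8=24, Farrow→Largo 2·14=28, Dover→York 2·11=22, Norris→York 4·18=72, Irby→York 2·7=14. Service 475; fixed 393; total 868.
Difference: |729 − 868| = 139.

Plan A is cheaper by 139.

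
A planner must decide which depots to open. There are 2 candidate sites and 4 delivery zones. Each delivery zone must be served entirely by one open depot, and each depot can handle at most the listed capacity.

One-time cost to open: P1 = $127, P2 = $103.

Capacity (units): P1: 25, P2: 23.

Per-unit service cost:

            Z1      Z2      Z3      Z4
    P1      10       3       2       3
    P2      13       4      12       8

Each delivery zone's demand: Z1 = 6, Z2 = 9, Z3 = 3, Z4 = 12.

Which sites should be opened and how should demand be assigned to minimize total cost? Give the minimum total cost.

Minimum total cost: 368

Open {P1, P2}: Z1→P1 10·6=60, Z2→P2 4·9=36, Z3→P1 2·3=6, Z4→P1 3·12=36.
Loads: P1 carries 21/25, P2 carries 9/23. Service 138; fixed 230; total 368.
Next best feasible plan costs 377.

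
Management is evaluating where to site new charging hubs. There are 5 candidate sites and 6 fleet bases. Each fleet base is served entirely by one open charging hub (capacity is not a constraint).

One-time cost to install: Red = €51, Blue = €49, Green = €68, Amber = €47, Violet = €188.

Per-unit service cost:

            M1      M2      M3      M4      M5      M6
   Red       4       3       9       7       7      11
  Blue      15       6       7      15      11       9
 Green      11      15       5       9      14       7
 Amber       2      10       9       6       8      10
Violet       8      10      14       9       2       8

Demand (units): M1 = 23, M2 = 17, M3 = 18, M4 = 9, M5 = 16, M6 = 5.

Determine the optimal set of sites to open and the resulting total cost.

For any fixed open set, each fleet base goes to its cheapest open site; total = fixed + service.
{Red, Green, Amber}: M1→Amber 2·23=46, M2→Red 3·17=51, M3→Green 5·18=90, M4→Amber 6·9=54, M5→Red 7·16=112, M6→Green 7·5=35. Service 388; fixed 166; total 554.
{Red, Green}: service 443 + fixed 119 = 562
{Red, Amber}: service 475 + fixed 98 = 573
{Red, Blue, Green, Amber, Violet}: M1→Amber 2·23=46, M2→Red 3·17=51, M3→Green 5·18=90, M4→Amber 6·9=54, M5→Violet 2·16=32, M6→Green 7·5=35. Service 308; fixed 403; total 711.
No other subset beats 554.

Open Red, Green and Amber; minimum total cost 554.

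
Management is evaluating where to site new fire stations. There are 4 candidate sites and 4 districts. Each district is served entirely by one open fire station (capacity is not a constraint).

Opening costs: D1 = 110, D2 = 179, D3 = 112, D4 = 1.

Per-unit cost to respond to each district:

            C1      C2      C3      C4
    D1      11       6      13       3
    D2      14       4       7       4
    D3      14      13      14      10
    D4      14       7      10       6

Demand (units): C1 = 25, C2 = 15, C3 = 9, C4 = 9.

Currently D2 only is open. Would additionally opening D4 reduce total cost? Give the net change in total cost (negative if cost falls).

No — net change +1 (cost rises by 1).

Current service cost with {D2}: 509.
Adding D4: each district re-picks its cheapest; new service cost 509, saving 0.
Extra fixed cost: 1. Net change = 1 − 0 = 1.
(Totals: 688 → 689.)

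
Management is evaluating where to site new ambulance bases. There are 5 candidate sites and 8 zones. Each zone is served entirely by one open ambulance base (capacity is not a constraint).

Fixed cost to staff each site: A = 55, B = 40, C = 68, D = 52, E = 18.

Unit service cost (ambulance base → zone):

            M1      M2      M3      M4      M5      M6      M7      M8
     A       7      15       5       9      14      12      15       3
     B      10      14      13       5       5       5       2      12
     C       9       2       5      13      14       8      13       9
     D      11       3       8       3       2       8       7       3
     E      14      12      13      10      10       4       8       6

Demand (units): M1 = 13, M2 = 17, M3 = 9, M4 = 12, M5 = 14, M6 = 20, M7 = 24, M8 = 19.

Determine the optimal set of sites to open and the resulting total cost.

Open A, B, D and E; minimum total cost 601.

For any fixed open set, each zone goes to its cheapest open site; total = fixed + service.
{A, B, D, E}: M1→A 7·13=91, M2→D 3·17=51, M3→A 5·9=45, M4→D 3·12=36, M5→D 2·14=28, M6→E 4·20=80, M7→B 2·24=48, M8→A 3·19=57. Service 436; fixed 165; total 601.
{A, B, D}: M1→A 7·13=91, M2→D 3·17=51, M3→A 5·9=45, M4→D 3·12=36, M5→D 2·14=28, M6→B 5·20=100, M7→B 2·24=48, M8→A 3·19=57. Service 456; fixed 147; total 603.
{B, D, E}: service 502 + fixed 110 = 612
{A, B, C, D, E}: M1→A 7·13=91, M2→C 2·17=34, M3→A 5·9=45, M4→D 3·12=36, M5→D 2·14=28, M6→E 4·20=80, M7→B 2·24=48, M8→A 3·19=57. Service 419; fixed 233; total 652.
No other subset beats 601.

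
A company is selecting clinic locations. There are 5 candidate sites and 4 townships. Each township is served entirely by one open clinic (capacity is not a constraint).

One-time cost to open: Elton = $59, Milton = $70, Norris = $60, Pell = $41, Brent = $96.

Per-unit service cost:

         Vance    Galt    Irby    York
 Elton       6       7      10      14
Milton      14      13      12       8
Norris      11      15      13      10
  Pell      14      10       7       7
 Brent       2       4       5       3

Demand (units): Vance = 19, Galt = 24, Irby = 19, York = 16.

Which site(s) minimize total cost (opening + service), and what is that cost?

For any fixed open set, each township goes to its cheapest open site; total = fixed + service.
{Brent}: Vance→Brent 2·19=38, Galt→Brent 4·24=96, Irby→Brent 5·19=95, York→Brent 3·16=48. Service 277; fixed 96; total 373.
{Pell, Brent}: Vance→Brent 2·19=38, Galt→Brent 4·24=96, Irby→Brent 5·19=95, York→Brent 3·16=48. Service 277; fixed 137; total 414.
{Elton, Brent}: Vance→Brent 2·19=38, Galt→Brent 4·24=96, Irby→Brent 5·19=95, York→Brent 3·16=48. Service 277; fixed 155; total 432.
{Elton, Milton, Norris, Pell, Brent}: Vance→Brent 2·19=38, Galt→Brent 4·24=96, Irby→Brent 5·19=95, York→Brent 3·16=48. Service 277; fixed 326; total 603.
No other subset beats 373.

Open Brent only; minimum total cost 373.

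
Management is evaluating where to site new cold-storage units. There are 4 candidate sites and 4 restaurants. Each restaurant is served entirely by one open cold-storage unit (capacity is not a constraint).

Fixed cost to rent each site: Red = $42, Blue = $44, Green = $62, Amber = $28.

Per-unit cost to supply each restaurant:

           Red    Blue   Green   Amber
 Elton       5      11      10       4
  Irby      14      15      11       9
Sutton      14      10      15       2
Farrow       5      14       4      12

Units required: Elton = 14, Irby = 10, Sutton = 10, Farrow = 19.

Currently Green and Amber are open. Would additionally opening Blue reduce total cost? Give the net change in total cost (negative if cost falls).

No — net change +44 (cost rises by 44).

Current service cost with {Green, Amber}: 242.
Adding Blue: each restaurant re-picks its cheapest; new service cost 242, saving 0.
Extra fixed cost: 44. Net change = 44 − 0 = 44.
(Totals: 332 → 376.)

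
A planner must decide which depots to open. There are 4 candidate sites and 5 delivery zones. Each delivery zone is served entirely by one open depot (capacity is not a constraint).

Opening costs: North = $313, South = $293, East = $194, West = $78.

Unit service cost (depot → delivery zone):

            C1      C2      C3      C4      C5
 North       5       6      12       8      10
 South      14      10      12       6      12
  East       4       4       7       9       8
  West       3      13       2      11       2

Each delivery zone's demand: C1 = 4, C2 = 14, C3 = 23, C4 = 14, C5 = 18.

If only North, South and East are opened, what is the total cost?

Total cost: 1261

Each delivery zone is assigned to its cheapest site among the open ones.
{North, South, East}: C1→East 4·4=16, C2→East 4·14=56, C3→East 7·23=161, C4→South 6·14=84, C5→East 8·18=144. Service 461; fixed 800; total 1261.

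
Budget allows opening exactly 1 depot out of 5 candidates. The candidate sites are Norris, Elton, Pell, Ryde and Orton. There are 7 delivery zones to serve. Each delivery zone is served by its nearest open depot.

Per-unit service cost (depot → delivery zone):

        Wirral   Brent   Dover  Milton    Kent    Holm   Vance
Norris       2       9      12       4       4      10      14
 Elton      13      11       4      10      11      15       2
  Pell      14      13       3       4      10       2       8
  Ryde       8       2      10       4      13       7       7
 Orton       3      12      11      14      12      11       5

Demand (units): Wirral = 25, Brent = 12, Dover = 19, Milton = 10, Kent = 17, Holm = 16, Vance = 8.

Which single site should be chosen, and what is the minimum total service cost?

With exactly 1 open, each delivery zone uses its cheapest among the chosen.
{Norris}: Wirral→Norris 2·25=50, Brent→Norris 9·12=108, Dover→Norris 12·19=228, Milton→Norris 4·10=40, Kent→Norris 4·17=68, Holm→Norris 10·16=160, Vance→Norris 14·8=112. Service cost 766.
{Ryde}: service cost 843
{Pell}: service cost 869
Among all 5 size-1 choices, {Norris} is lowest.

Choose Norris only; total service cost 766.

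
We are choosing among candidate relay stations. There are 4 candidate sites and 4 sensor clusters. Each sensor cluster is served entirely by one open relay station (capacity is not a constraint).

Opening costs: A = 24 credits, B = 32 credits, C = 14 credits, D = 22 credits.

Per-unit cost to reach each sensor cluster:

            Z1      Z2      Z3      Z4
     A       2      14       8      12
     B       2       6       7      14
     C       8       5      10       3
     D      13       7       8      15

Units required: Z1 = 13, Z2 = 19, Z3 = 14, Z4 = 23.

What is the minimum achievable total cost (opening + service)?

For any fixed open set, each sensor cluster goes to its cheapest open site; total = fixed + service.
{B, C}: Z1→B 2·13=26, Z2→C 5·19=95, Z3→B 7·14=98, Z4→C 3·23=69. Service 288; fixed 46; total 334.
{A, C}: Z1→A 2·13=26, Z2→C 5·19=95, Z3→A 8·14=112, Z4→C 3·23=69. Service 302; fixed 38; total 340.
{B, C, D}: Z1→B 2·13=26, Z2→C 5·19=95, Z3→B 7·14=98, Z4→C 3·23=69. Service 288; fixed 68; total 356.
{A, B, C, D}: service 288 + fixed 92 = 380
No other subset beats 334.

Minimum total cost: 334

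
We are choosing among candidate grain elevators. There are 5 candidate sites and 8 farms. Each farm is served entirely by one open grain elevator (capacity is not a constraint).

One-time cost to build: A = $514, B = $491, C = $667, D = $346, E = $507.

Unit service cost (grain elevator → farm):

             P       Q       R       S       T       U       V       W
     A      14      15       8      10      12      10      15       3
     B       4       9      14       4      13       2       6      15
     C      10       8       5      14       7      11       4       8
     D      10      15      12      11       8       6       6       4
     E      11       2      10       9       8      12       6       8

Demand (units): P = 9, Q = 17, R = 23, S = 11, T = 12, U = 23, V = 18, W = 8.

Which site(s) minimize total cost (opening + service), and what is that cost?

For any fixed open set, each farm goes to its cheapest open site; total = fixed + service.
{D}: P→D 10·9=90, Q→D 15·17=255, R→D 12·23=276, S→D 11·11=121, T→D 8·12=96, U→D 6·23=138, V→D 6·18=108, W→D 4·8=32. Service 1116; fixed 346; total 1462.
{B}: service 985 + fixed 491 = 1476
{E}: service 1006 + fixed 507 = 1513
{A, B, C, D, E}: P→B 4·9=36, Q→E 2·17=34, R→C 5·23=115, S→B 4·11=44, T→C 7·12=84, U→B 2·23=46, V→C 4·18=72, W→A 3·8=24. Service 455; fixed 2525; total 2980.
No other subset beats 1462.

Open D only; minimum total cost 1462.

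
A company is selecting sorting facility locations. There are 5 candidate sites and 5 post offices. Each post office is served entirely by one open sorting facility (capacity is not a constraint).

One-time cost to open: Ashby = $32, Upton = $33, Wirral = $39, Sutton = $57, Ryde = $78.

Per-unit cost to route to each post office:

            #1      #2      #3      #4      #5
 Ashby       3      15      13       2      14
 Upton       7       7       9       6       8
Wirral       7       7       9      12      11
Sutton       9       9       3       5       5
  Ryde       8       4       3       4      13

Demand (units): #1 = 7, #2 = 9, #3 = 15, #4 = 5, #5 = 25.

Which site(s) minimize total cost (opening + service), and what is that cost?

For any fixed open set, each post office goes to its cheapest open site; total = fixed + service.
{Ashby, Sutton}: #1→Ashby 3·7=21, #2→Sutton 9·9=81, #3→Sutton 3·15=45, #4→Ashby 2·5=10, #5→Sutton 5·25=125. Service 282; fixed 89; total 371.
{Ashby, Upton, Sutton}: service 264 + fixed 122 = 386
{Ashby, Wirral, Sutton}: #1→Ashby 3·7=21, #2→Wirral 7·9=63, #3→Sutton 3·15=45, #4→Ashby 2·5=10, #5→Sutton 5·25=125. Service 264; fixed 128; total 392.
{Ashby, Upton, Wirral, Sutton, Ryde}: service 237 + fixed 239 = 476
No other subset beats 371.

Open Ashby and Sutton; minimum total cost 371.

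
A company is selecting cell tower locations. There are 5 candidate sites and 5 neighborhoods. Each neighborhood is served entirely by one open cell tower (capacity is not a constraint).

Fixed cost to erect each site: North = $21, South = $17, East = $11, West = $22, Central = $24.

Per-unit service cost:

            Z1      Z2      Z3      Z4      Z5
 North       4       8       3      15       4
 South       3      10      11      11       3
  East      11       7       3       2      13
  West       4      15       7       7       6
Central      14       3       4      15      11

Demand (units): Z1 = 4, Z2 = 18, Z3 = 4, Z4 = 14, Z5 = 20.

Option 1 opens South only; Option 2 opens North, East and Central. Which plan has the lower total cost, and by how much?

Option 1: {South}: Z1→South 3·4=12, Z2→South 10·18=180, Z3→South 11·4=44, Z4→South 11·14=154, Z5→South 3·20=60. Service 450; fixed 17; total 467.
Option 2: {North, East, Central}: Z1→North 4·4=16, Z2→Central 3·18=54, Z3→North 3·4=12, Z4→East 2·14=28, Z5→North 4·20=80. Service 190; fixed 56; total 246.
Difference: |467 − 246| = 221.

Option 2 is cheaper by 221.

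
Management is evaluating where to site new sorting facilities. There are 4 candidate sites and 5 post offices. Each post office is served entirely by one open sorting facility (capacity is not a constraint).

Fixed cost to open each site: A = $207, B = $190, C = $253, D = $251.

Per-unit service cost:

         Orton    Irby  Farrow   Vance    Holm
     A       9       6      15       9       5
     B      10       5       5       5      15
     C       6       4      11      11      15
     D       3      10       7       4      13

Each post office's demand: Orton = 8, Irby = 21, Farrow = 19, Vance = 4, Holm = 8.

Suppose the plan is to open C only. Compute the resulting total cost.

Each post office is assigned to its cheapest site among the open ones.
{C}: Orton→C 6·8=48, Irby→C 4·21=84, Farrow→C 11·19=209, Vance→C 11·4=44, Holm→C 15·8=120. Service 505; fixed 253; total 758.

Total cost: 758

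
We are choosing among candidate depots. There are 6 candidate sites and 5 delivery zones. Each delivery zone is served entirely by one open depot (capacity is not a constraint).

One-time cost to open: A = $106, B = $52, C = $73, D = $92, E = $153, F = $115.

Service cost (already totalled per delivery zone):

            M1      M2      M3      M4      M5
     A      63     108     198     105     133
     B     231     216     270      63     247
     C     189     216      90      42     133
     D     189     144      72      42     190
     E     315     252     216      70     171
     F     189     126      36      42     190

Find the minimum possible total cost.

For any fixed open set, each delivery zone goes to its cheapest open site; total = fixed + service.
{A, F}: M1→A 63, M2→A 108, M3→F 36, M4→F 42, M5→A 133. Service 382; fixed 221; total 603.
{A, C}: M1→A 63, M2→A 108, M3→C 90, M4→C 42, M5→A 133. Service 436; fixed 179; total 615.
{A, D}: M1→A 63, M2→A 108, M3→D 72, M4→D 42, M5→A 133. Service 418; fixed 198; total 616.
{A, B, C, D, E, F}: M1→A 63, M2→A 108, M3→F 36, M4→C 42, M5→A 133. Service 382; fixed 591; total 973.
No other subset beats 603.

Minimum total cost: 603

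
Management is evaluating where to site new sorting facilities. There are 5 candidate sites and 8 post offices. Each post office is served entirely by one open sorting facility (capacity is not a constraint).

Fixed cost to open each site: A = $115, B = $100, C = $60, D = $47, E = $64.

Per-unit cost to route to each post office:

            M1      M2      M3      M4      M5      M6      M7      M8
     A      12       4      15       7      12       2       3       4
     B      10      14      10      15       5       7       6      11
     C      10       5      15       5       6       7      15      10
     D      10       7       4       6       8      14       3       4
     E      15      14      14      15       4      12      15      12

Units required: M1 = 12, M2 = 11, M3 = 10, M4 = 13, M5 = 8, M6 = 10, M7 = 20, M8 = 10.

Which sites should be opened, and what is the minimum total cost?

Open C and D; minimum total cost 605.

For any fixed open set, each post office goes to its cheapest open site; total = fixed + service.
{C, D}: M1→C 10·12=120, M2→C 5·11=55, M3→D 4·10=40, M4→C 5·13=65, M5→C 6·8=48, M6→C 7·10=70, M7→D 3·20=60, M8→D 4·10=40. Service 498; fixed 107; total 605.
{A, D}: M1→D 10·12=120, M2→A 4·11=44, M3→D 4·10=40, M4→D 6·13=78, M5→D 8·8=64, M6→A 2·10=20, M7→A 3·20=60, M8→A 4·10=40. Service 466; fixed 162; total 628.
{C, D, E}: service 482 + fixed 171 = 653
{A, B, C, D, E}: M1→B 10·12=120, M2→A 4·11=44, M3→D 4·10=40, M4→C 5·13=65, M5→E 4·8=32, M6→A 2·10=20, M7→A 3·20=60, M8→A 4·10=40. Service 421; fixed 386; total 807.
No other subset beats 605.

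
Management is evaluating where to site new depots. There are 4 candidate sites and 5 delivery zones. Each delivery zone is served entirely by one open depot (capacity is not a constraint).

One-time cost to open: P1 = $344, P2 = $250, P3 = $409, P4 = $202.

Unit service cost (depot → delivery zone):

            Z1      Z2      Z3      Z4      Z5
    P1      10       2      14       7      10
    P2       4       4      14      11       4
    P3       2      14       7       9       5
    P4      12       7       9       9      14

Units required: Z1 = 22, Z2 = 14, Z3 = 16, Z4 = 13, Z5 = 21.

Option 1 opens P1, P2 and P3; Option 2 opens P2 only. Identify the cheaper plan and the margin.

Option 2 is cheaper by 517.

Option 1: {P1, P2, P3}: Z1→P3 2·22=44, Z2→P1 2·14=28, Z3→P3 7·16=112, Z4→P1 7·13=91, Z5→P2 4·21=84. Service 359; fixed 1003; total 1362.
Option 2: {P2}: Z1→P2 4·22=88, Z2→P2 4·14=56, Z3→P2 14·16=224, Z4→P2 11·13=143, Z5→P2 4·21=84. Service 595; fixed 250; total 845.
Difference: |1362 − 845| = 517.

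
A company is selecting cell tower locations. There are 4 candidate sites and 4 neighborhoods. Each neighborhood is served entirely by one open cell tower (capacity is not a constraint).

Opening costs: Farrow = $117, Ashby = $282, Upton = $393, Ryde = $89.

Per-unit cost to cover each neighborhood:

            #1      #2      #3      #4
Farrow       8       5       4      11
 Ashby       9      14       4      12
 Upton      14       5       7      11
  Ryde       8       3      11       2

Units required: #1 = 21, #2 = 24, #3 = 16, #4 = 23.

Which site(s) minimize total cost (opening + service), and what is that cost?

For any fixed open set, each neighborhood goes to its cheapest open site; total = fixed + service.
{Ryde}: #1→Ryde 8·21=168, #2→Ryde 3·24=72, #3→Ryde 11·16=176, #4→Ryde 2·23=46. Service 462; fixed 89; total 551.
{Farrow, Ryde}: #1→Farrow 8·21=168, #2→Ryde 3·24=72, #3→Farrow 4·16=64, #4→Ryde 2·23=46. Service 350; fixed 206; total 556.
{Ashby, Ryde}: #1→Ryde 8·21=168, #2→Ryde 3·24=72, #3→Ashby 4·16=64, #4→Ryde 2·23=46. Service 350; fixed 371; total 721.
{Farrow, Ashby, Upton, Ryde}: service 350 + fixed 881 = 1231
No other subset beats 551.

Open Ryde only; minimum total cost 551.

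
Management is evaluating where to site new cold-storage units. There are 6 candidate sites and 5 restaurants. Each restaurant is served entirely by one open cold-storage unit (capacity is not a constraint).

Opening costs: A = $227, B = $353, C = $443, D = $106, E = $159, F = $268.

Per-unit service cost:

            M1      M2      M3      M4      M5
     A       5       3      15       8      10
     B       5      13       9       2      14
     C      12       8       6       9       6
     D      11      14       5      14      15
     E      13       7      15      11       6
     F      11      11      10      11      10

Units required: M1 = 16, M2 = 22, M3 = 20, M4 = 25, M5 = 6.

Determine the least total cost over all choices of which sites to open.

Minimum total cost: 839

For any fixed open set, each restaurant goes to its cheapest open site; total = fixed + service.
{A, D}: M1→A 5·16=80, M2→A 3·22=66, M3→D 5·20=100, M4→A 8·25=200, M5→A 10·6=60. Service 506; fixed 333; total 839.
{A}: service 706 + fixed 227 = 933
{A, D, E}: service 482 + fixed 492 = 974
{A, B, C, D, E, F}: M1→A 5·16=80, M2→A 3·22=66, M3→D 5·20=100, M4→B 2·25=50, M5→C 6·6=36. Service 332; fixed 1556; total 1888.
No other subset beats 839.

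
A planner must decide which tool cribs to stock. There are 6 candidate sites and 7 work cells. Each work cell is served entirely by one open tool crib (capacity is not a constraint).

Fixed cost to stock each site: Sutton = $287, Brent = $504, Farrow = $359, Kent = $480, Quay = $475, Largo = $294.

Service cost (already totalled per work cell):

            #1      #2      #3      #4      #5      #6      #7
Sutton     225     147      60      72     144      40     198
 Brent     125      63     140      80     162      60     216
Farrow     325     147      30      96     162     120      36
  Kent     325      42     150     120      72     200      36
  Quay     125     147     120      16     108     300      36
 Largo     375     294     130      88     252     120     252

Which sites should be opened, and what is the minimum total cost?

Open Sutton only; minimum total cost 1173.

For any fixed open set, each work cell goes to its cheapest open site; total = fixed + service.
{Sutton}: #1→Sutton 225, #2→Sutton 147, #3→Sutton 60, #4→Sutton 72, #5→Sutton 144, #6→Sutton 40, #7→Sutton 198. Service 886; fixed 287; total 1173.
{Farrow}: #1→Farrow 325, #2→Farrow 147, #3→Farrow 30, #4→Farrow 96, #5→Farrow 162, #6→Farrow 120, #7→Farrow 36. Service 916; fixed 359; total 1275.
{Sutton, Quay}: service 532 + fixed 762 = 1294
{Sutton, Brent, Farrow, Kent, Quay, Largo}: #1→Brent 125, #2→Kent 42, #3→Farrow 30, #4→Quay 16, #5→Kent 72, #6→Sutton 40, #7→Farrow 36. Service 361; fixed 2399; total 2760.
No other subset beats 1173.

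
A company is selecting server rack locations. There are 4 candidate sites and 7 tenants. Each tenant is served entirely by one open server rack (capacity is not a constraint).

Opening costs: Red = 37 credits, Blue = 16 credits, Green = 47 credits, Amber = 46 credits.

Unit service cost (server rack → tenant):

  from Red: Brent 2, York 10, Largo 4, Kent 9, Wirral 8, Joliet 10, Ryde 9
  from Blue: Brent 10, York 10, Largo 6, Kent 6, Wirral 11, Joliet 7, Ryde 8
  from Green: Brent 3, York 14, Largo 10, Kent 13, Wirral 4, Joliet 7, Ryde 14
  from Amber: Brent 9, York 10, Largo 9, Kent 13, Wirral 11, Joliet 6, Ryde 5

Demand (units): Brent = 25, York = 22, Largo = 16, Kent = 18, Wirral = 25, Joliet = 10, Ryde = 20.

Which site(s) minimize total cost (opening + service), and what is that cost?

Open Red, Blue, Green and Amber; minimum total cost 848.

For any fixed open set, each tenant goes to its cheapest open site; total = fixed + service.
{Red, Blue, Green, Amber}: Brent→Red 2·25=50, York→Red 10·22=220, Largo→Red 4·16=64, Kent→Blue 6·18=108, Wirral→Green 4·25=100, Joliet→Amber 6·10=60, Ryde→Amber 5·20=100. Service 702; fixed 146; total 848.
{Blue, Green, Amber}: service 759 + fixed 109 = 868
{Red, Blue, Green}: Brent→Red 2·25=50, York→Red 10·22=220, Largo→Red 4·16=64, Kent→Blue 6·18=108, Wirral→Green 4·25=100, Joliet→Blue 7·10=70, Ryde→Blue 8·20=160. Service 772; fixed 100; total 872.
{Blue}: service 1179 + fixed 16 = 1195
No other subset beats 848.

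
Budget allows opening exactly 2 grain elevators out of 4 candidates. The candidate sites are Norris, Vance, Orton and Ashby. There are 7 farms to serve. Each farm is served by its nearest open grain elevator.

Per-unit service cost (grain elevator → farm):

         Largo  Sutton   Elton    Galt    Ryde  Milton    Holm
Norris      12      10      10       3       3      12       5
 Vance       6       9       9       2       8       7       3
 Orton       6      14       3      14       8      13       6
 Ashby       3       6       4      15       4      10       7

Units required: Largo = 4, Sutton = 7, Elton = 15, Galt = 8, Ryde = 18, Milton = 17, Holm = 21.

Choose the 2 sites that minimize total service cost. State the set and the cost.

Choose Vance and Ashby; total service cost 384.

With exactly 2 open, each farm uses its cheapest among the chosen.
{Vance, Ashby}: Largo→Ashby 3·4=12, Sutton→Ashby 6·7=42, Elton→Ashby 4·15=60, Galt→Vance 2·8=16, Ryde→Ashby 4·18=72, Milton→Vance 7·17=119, Holm→Vance 3·21=63. Service cost 384.
{Norris, Ashby}: service cost 467
{Norris, Vance}: service cost 474
Among all 6 size-2 choices, {Vance, Ashby} is lowest.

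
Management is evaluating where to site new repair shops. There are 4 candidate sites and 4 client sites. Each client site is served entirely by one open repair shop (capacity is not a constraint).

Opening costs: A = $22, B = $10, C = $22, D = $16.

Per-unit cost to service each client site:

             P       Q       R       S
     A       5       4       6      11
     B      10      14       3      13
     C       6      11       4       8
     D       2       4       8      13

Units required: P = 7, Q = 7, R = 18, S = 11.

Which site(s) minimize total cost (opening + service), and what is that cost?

Open B, C and D; minimum total cost 232.

For any fixed open set, each client site goes to its cheapest open site; total = fixed + service.
{B, C, D}: P→D 2·7=14, Q→D 4·7=28, R→B 3·18=54, S→C 8·11=88. Service 184; fixed 48; total 232.
{C, D}: P→D 2·7=14, Q→D 4·7=28, R→C 4·18=72, S→C 8·11=88. Service 202; fixed 38; total 240.
{A, B, C, D}: P→D 2·7=14, Q→A 4·7=28, R→B 3·18=54, S→C 8·11=88. Service 184; fixed 70; total 254.
{B}: service 365 + fixed 10 = 375
No other subset beats 232.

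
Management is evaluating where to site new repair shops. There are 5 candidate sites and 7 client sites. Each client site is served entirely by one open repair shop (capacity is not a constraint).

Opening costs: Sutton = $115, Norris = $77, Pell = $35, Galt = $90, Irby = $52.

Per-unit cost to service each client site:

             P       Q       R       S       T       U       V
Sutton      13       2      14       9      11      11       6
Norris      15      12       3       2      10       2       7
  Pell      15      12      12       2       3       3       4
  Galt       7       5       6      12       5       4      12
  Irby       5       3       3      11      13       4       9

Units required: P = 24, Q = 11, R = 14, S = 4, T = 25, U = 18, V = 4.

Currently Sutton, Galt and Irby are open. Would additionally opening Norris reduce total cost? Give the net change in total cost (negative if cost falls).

No — net change +13 (cost rises by 13).

Current service cost with {Sutton, Galt, Irby}: 441.
Adding Norris: each client site re-picks its cheapest; new service cost 377, saving 64.
Extra fixed cost: 77. Net change = 77 − 64 = 13.
(Totals: 698 → 711.)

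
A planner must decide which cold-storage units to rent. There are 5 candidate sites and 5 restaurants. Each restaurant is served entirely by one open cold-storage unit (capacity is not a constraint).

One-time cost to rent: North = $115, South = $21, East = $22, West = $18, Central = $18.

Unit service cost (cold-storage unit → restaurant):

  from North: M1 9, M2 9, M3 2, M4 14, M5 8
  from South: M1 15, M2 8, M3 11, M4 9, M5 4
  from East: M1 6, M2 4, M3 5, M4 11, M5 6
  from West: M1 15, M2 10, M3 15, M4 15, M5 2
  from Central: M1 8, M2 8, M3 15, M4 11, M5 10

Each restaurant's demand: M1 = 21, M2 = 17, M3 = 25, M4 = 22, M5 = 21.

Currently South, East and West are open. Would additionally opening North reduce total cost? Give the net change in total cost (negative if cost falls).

No — net change +40 (cost rises by 40).

Current service cost with {South, East, West}: 559.
Adding North: each restaurant re-picks its cheapest; new service cost 484, saving 75.
Extra fixed cost: 115. Net change = 115 − 75 = 40.
(Totals: 620 → 660.)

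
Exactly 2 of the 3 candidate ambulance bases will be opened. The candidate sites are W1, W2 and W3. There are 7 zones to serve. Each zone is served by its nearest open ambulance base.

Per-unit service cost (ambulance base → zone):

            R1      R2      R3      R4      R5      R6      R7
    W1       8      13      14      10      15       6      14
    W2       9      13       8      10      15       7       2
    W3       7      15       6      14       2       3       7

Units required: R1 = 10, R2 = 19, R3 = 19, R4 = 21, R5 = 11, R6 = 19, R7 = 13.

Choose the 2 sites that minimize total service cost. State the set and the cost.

With exactly 2 open, each zone uses its cheapest among the chosen.
{W2, W3}: R1→W3 7·10=70, R2→W2 13·19=247, R3→W3 6·19=114, R4→W2 10·21=210, R5→W3 2·11=22, R6→W3 3·19=57, R7→W2 2·13=26. Service cost 746.
{W1, W3}: service cost 811
{W1, W2}: service cost 994
Among all 3 size-2 choices, {W2, W3} is lowest.

Choose W2 and W3; total service cost 746.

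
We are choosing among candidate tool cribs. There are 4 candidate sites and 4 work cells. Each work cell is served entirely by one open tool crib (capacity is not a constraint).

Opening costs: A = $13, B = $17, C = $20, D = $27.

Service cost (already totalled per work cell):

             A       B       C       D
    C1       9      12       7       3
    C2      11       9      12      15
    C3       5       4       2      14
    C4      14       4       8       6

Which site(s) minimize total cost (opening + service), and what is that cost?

For any fixed open set, each work cell goes to its cheapest open site; total = fixed + service.
{B}: C1→B 12, C2→B 9, C3→B 4, C4→B 4. Service 29; fixed 17; total 46.
{C}: C1→C 7, C2→C 12, C3→C 2, C4→C 8. Service 29; fixed 20; total 49.
{A}: C1→A 9, C2→A 11, C3→A 5, C4→A 14. Service 39; fixed 13; total 52.
{A, B, C, D}: C1→D 3, C2→B 9, C3→C 2, C4→B 4. Service 18; fixed 77; total 95.
No other subset beats 46.

Open B only; minimum total cost 46.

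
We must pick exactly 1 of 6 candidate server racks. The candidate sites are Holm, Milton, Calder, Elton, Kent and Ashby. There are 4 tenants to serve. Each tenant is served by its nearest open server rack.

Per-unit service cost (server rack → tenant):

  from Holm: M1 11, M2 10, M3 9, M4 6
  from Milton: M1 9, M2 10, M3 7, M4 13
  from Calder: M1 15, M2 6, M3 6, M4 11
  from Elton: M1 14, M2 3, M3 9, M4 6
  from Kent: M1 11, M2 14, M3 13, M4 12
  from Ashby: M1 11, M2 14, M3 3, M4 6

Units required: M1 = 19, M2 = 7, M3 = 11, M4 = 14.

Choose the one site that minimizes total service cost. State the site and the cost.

With exactly 1 open, each tenant uses its cheapest among the chosen.
{Ashby}: M1→Ashby 11·19=209, M2→Ashby 14·7=98, M3→Ashby 3·11=33, M4→Ashby 6·14=84. Service cost 424.
{Holm}: service cost 462
{Elton}: service cost 470
Among all 6 size-1 choices, {Ashby} is lowest.

Choose Ashby only; total service cost 424.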